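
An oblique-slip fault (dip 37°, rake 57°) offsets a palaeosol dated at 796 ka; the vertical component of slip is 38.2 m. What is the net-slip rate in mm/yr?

0.0951 mm/yr

dip-slip = throw / sin(dip) = 38.2 / sin(37°) = 63.47 m
net slip = dip-slip / sin(rake) = 63.47 / sin(57°) = 75.68 m
rate = 75.68 m / 796 ka = 0.0000951 m/yr = 0.0951 mm/yr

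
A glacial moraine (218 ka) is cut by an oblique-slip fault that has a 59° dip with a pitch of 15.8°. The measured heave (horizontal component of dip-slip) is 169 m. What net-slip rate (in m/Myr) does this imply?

5530 m/Myr

dip-slip = heave / cos(dip) = 169 / cos(59°) = 328.1 m
net slip = dip-slip / sin(rake) = 328.1 / sin(15.8°) = 1205 m
rate = 1205 m / 218 ka = 0.00553 m/yr = 5530 m/Myr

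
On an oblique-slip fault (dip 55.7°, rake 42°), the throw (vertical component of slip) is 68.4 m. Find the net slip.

dip-slip = throw / sin(dip) = 68.4 / sin(55.7°) = 82.80 m
net slip = dip-slip / sin(rake) = 82.80 / sin(42°) = 124 m

124 m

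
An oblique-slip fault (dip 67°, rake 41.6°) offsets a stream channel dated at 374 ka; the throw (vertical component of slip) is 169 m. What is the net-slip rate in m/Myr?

739 m/Myr

dip-slip = throw / sin(dip) = 169 / sin(67°) = 183.6 m
net slip = dip-slip / sin(rake) = 183.6 / sin(41.6°) = 276.5 m
rate = 276.5 m / 374 ka = 0.000739 m/yr = 739 m/Myr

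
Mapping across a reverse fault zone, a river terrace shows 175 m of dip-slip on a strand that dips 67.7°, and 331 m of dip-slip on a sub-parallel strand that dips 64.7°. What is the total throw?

throw_A = 175 × sin(67.7°) = 161.9 m
throw_B = 331 × sin(64.7°) = 299.3 m
total = 161.9 + 299.3 = 461 m

461 m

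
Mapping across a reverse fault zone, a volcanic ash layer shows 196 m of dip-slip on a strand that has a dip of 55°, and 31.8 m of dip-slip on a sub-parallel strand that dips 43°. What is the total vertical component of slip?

182 m

throw_A = 196 × sin(55°) = 160.6 m
throw_B = 31.8 × sin(43°) = 21.69 m
total = 160.6 + 21.69 = 182 m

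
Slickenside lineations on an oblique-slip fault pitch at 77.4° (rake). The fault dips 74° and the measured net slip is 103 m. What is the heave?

dip-slip = net slip × sin(rake) = 103 m × sin(77.4°) = 100.5 m
heave = dip-slip × cos(dip) = 100.5 × cos(74°) = 27.7 m

27.7 m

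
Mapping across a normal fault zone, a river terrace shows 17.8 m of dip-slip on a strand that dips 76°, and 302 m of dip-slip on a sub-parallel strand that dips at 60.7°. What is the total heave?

152 m

heave_A = 17.8 × cos(76°) = 4.306 m
heave_B = 302 × cos(60.7°) = 147.8 m
total = 4.306 + 147.8 = 152 m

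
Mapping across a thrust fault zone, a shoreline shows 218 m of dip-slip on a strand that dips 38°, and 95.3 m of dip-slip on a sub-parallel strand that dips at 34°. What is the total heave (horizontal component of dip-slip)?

heave_A = 218 × cos(38°) = 171.8 m
heave_B = 95.3 × cos(34°) = 79.01 m
total = 171.8 + 79.01 = 251 m

251 m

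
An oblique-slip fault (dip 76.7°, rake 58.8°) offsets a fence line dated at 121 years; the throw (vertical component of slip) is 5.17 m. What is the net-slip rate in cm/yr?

5.13 cm/yr

dip-slip = throw / sin(dip) = 5.17 / sin(76.7°) = 5.312 m
net slip = dip-slip / sin(rake) = 5.312 / sin(58.8°) = 6.211 m
rate = 6.211 m / 121 years = 0.0513 m/yr = 5.13 cm/yr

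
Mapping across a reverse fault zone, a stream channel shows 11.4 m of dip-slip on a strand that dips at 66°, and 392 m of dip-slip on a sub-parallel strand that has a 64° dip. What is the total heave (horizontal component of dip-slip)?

heave_A = 11.4 × cos(66°) = 4.637 m
heave_B = 392 × cos(64°) = 171.8 m
total = 4.637 + 171.8 = 176 m

176 m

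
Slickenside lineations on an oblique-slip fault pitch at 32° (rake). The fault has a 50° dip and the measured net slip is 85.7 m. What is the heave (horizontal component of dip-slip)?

29.2 m

dip-slip = net slip × sin(rake) = 85.7 m × sin(32°) = 45.41 m
heave = dip-slip × cos(dip) = 45.41 × cos(50°) = 29.2 m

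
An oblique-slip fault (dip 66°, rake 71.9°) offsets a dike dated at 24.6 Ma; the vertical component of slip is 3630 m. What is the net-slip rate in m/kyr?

0.170 m/kyr

dip-slip = throw / sin(dip) = 3630 / sin(66°) = 3974 m
net slip = dip-slip / sin(rake) = 3974 / sin(71.9°) = 4180 m
rate = 4180 m / 24.6 Ma = 0.000170 m/yr = 0.170 m/kyr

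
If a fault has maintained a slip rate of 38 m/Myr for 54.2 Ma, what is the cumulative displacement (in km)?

2.06 km

slip = rate × time = 38 m/Myr × 54.2 Ma = 2060 m = 2.06 km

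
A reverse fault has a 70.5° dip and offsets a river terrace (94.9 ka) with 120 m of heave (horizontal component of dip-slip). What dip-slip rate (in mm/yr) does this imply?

3.79 mm/yr

dip-slip = heave / cos(dip) = 120 m / cos(70.5°) = 359.5 m
rate = 359.5 m / 94.9 ka = 0.00379 m/yr = 3.79 mm/yr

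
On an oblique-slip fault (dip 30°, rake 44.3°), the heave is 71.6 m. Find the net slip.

dip-slip = heave / cos(dip) = 71.6 / cos(30°) = 82.68 m
net slip = dip-slip / sin(rake) = 82.68 / sin(44.3°) = 118 m

118 m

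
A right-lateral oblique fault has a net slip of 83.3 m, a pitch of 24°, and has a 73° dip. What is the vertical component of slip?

dip-slip = net slip × sin(rake) = 83.3 m × sin(24°) = 33.88 m
throw = dip-slip × sin(dip) = 33.88 × sin(73°) = 32.4 m

32.4 m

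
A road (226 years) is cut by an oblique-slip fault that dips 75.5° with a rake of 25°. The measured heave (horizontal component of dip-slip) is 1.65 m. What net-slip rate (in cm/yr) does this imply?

dip-slip = heave / cos(dip) = 1.65 / cos(75.5°) = 6.590 m
net slip = dip-slip / sin(rake) = 6.590 / sin(25°) = 15.59 m
rate = 15.59 m / 226 years = 0.0690 m/yr = 6.90 cm/yr

6.90 cm/yr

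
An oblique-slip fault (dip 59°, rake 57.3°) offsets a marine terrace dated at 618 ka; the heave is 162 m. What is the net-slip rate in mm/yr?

dip-slip = heave / cos(dip) = 162 / cos(59°) = 314.5 m
net slip = dip-slip / sin(rake) = 314.5 / sin(57.3°) = 373.8 m
rate = 373.8 m / 618 ka = 0.000605 m/yr = 0.605 mm/yr

0.605 mm/yr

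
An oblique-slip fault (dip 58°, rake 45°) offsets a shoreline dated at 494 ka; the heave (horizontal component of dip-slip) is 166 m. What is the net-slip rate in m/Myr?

dip-slip = heave / cos(dip) = 166 / cos(58°) = 313.3 m
net slip = dip-slip / sin(rake) = 313.3 / sin(45°) = 443 m
rate = 443 m / 494 ka = 0.000897 m/yr = 897 m/Myr

897 m/Myr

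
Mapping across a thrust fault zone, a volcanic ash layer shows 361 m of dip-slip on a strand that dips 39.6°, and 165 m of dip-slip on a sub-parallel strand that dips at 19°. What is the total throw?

throw_A = 361 × sin(39.6°) = 230.1 m
throw_B = 165 × sin(19°) = 53.72 m
total = 230.1 + 53.72 = 284 m

284 m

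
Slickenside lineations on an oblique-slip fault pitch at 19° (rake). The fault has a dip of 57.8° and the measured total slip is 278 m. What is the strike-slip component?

263 m

strike-slip = net slip × cos(rake) = 278 m × cos(19°) = 263 m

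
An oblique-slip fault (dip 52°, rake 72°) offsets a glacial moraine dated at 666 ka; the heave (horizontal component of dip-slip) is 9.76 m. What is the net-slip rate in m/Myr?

dip-slip = heave / cos(dip) = 9.76 / cos(52°) = 15.85 m
net slip = dip-slip / sin(rake) = 15.85 / sin(72°) = 16.67 m
rate = 16.67 m / 666 ka = 0.0000250 m/yr = 25 m/Myr

25 m/Myr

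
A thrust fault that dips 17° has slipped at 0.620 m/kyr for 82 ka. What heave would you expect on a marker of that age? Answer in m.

dip-slip = rate × time = 0.620 m/kyr × 82 ka = 50.84 m
heave = dip-slip × cos(dip) = 50.84 × cos(17°) = 48.6 m

48.6 m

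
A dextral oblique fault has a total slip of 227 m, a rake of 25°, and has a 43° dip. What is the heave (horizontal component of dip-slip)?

70.2 m

dip-slip = net slip × sin(rake) = 227 m × sin(25°) = 95.93 m
heave = dip-slip × cos(dip) = 95.93 × cos(43°) = 70.2 m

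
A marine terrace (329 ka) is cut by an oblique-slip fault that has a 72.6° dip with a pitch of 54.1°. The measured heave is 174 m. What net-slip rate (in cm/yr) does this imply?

dip-slip = heave / cos(dip) = 174 / cos(72.6°) = 581.9 m
net slip = dip-slip / sin(rake) = 581.9 / sin(54.1°) = 718.3 m
rate = 718.3 m / 329 ka = 0.00218 m/yr = 0.218 cm/yr

0.218 cm/yr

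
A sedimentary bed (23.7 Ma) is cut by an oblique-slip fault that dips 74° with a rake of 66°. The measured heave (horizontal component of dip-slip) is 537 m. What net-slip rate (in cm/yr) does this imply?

dip-slip = heave / cos(dip) = 537 / cos(74°) = 1948 m
net slip = dip-slip / sin(rake) = 1948 / sin(66°) = 2133 m
rate = 2133 m / 23.7 Ma = 0.0000900 m/yr = 0.00900 cm/yr

0.00900 cm/yr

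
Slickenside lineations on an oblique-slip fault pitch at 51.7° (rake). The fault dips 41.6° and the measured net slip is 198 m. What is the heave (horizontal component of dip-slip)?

116 m

dip-slip = net slip × sin(rake) = 198 m × sin(51.7°) = 155.4 m
heave = dip-slip × cos(dip) = 155.4 × cos(41.6°) = 116 m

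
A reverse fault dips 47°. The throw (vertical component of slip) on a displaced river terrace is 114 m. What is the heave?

106 m

heave = throw / tan(dip) = 114 / tan(47°) = 106 m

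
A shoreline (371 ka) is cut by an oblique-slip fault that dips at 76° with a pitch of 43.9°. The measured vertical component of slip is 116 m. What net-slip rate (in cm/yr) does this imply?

0.0465 cm/yr

dip-slip = throw / sin(dip) = 116 / sin(76°) = 119.6 m
net slip = dip-slip / sin(rake) = 119.6 / sin(43.9°) = 172.4 m
rate = 172.4 m / 371 ka = 0.000465 m/yr = 0.0465 cm/yr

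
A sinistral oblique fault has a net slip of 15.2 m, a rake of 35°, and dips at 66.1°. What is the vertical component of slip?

7.97 m

dip-slip = net slip × sin(rake) = 15.2 m × sin(35°) = 8.718 m
throw = dip-slip × sin(dip) = 8.718 × sin(66.1°) = 7.97 m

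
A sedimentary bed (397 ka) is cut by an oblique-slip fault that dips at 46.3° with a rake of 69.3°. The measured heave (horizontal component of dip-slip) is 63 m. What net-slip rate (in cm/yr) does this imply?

dip-slip = heave / cos(dip) = 63 / cos(46.3°) = 91.19 m
net slip = dip-slip / sin(rake) = 91.19 / sin(69.3°) = 97.48 m
rate = 97.48 m / 397 ka = 0.000246 m/yr = 0.0246 cm/yr

0.0246 cm/yr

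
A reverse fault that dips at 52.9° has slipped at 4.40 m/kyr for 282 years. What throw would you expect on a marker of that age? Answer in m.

0.990 m

dip-slip = rate × time = 4.40 m/kyr × 282 years = 1.241 m
throw = dip-slip × sin(dip) = 1.241 × sin(52.9°) = 0.990 m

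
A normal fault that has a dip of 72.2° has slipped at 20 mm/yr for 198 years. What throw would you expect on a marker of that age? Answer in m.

dip-slip = rate × time = 20 mm/yr × 198 years = 3.960 m
throw = dip-slip × sin(dip) = 3.960 × sin(72.2°) = 3.77 m

3.77 m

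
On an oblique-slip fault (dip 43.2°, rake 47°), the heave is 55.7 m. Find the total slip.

104 m

dip-slip = heave / cos(dip) = 55.7 / cos(43.2°) = 76.41 m
net slip = dip-slip / sin(rake) = 76.41 / sin(47°) = 104 m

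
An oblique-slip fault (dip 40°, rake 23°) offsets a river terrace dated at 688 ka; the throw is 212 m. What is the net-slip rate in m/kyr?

dip-slip = throw / sin(dip) = 212 / sin(40°) = 329.8 m
net slip = dip-slip / sin(rake) = 329.8 / sin(23°) = 844.1 m
rate = 844.1 m / 688 ka = 0.00123 m/yr = 1.23 m/kyr

1.23 m/kyr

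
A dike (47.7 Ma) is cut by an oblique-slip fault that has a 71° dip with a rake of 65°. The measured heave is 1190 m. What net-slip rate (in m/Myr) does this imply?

84.5 m/Myr

dip-slip = heave / cos(dip) = 1190 / cos(71°) = 3655 m
net slip = dip-slip / sin(rake) = 3655 / sin(65°) = 4033 m
rate = 4033 m / 47.7 Ma = 0.0000845 m/yr = 84.5 m/Myr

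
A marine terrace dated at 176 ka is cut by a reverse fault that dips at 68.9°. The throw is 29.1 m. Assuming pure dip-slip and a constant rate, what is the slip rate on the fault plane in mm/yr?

0.177 mm/yr

dip-slip = throw / sin(dip) = 29.1 m / sin(68.9°) = 31.19 m
rate = 31.19 m / 176 ka = 0.000177 m/yr = 0.177 mm/yr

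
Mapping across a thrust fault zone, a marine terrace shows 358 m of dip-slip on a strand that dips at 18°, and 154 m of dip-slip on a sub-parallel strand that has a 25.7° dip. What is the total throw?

177 m

throw_A = 358 × sin(18°) = 110.6 m
throw_B = 154 × sin(25.7°) = 66.78 m
total = 110.6 + 66.78 = 177 m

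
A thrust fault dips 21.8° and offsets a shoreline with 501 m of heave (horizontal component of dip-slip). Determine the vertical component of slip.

200 m

throw = heave × tan(dip) = 501 × tan(21.8°) = 200 m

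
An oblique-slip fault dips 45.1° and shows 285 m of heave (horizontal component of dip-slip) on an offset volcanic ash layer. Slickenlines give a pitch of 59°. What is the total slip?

471 m

dip-slip = heave / cos(dip) = 285 / cos(45.1°) = 403.8 m
net slip = dip-slip / sin(rake) = 403.8 / sin(59°) = 471 m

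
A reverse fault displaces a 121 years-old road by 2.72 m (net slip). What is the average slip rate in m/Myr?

22500 m/Myr

rate = 2.72 m / 121 years = 0.0225 m/yr = 22500 m/Myr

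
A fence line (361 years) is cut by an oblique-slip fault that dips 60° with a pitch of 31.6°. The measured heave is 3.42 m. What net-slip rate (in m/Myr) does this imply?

dip-slip = heave / cos(dip) = 3.42 / cos(60°) = 6.840 m
net slip = dip-slip / sin(rake) = 6.840 / sin(31.6°) = 13.05 m
rate = 13.05 m / 361 years = 0.0362 m/yr = 36200 m/Myr

36200 m/Myr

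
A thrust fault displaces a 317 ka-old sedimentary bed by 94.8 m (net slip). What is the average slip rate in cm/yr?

rate = 94.8 m / 317 ka = 0.000299 m/yr = 0.0299 cm/yr

0.0299 cm/yr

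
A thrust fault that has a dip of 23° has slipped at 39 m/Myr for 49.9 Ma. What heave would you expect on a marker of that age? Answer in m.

1790 m

dip-slip = rate × time = 39 m/Myr × 49.9 Ma = 1946 m
heave = dip-slip × cos(dip) = 1946 × cos(23°) = 1790 m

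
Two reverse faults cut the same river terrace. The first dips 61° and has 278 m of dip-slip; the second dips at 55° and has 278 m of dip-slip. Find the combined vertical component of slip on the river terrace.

throw_A = 278 × sin(61°) = 243.1 m
throw_B = 278 × sin(55°) = 227.7 m
total = 243.1 + 227.7 = 471 m

471 m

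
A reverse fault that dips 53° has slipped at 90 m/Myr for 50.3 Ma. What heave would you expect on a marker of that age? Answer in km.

dip-slip = rate × time = 90 m/Myr × 50.3 Ma = 4527 m
heave = dip-slip × cos(dip) = 4527 × cos(53°) = 2720 m = 2.72 km

2.72 km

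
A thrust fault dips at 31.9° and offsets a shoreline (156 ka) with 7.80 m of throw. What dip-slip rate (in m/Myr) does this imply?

94.6 m/Myr

dip-slip = throw / sin(dip) = 7.80 m / sin(31.9°) = 14.76 m
rate = 14.76 m / 156 ka = 0.0000946 m/yr = 94.6 m/Myr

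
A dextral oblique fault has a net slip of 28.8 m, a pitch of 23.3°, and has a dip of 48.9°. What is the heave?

dip-slip = net slip × sin(rake) = 28.8 m × sin(23.3°) = 11.39 m
heave = dip-slip × cos(dip) = 11.39 × cos(48.9°) = 7.49 m

7.49 m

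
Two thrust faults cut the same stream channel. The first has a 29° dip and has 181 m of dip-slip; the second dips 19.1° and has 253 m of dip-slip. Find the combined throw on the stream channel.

throw_A = 181 × sin(29°) = 87.75 m
throw_B = 253 × sin(19.1°) = 82.79 m
total = 87.75 + 82.79 = 171 m

171 m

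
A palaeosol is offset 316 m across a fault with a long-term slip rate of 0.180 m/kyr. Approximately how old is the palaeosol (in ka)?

1760 ka

age = offset / rate = 316 m / (0.180 m/kyr) = 1.76e+06 yr = 1760 ka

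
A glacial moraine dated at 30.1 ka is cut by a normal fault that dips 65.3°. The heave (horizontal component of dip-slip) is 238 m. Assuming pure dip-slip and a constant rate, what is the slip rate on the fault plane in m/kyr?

dip-slip = heave / cos(dip) = 238 m / cos(65.3°) = 569.6 m
rate = 569.6 m / 30.1 ka = 0.0189 m/yr = 18.9 m/kyr

18.9 m/kyr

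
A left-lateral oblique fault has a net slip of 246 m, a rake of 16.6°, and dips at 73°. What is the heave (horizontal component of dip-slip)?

20.5 m

dip-slip = net slip × sin(rake) = 246 m × sin(16.6°) = 70.28 m
heave = dip-slip × cos(dip) = 70.28 × cos(73°) = 20.5 m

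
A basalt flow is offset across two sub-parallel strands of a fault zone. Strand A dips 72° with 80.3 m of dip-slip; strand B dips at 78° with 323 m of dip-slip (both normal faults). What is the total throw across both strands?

392 m

throw_A = 80.3 × sin(72°) = 76.37 m
throw_B = 323 × sin(78°) = 315.9 m
total = 76.37 + 315.9 = 392 m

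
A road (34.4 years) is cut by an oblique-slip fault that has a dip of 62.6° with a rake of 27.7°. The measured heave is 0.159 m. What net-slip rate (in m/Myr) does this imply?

21600 m/Myr

dip-slip = heave / cos(dip) = 0.159 / cos(62.6°) = 0.3455 m
net slip = dip-slip / sin(rake) = 0.3455 / sin(27.7°) = 0.7433 m
rate = 0.7433 m / 34.4 years = 0.0216 m/yr = 21600 m/Myr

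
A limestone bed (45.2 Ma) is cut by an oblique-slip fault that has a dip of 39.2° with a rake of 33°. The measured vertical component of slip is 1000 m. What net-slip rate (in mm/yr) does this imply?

0.0643 mm/yr

dip-slip = throw / sin(dip) = 1000 / sin(39.2°) = 1582 m
net slip = dip-slip / sin(rake) = 1582 / sin(33°) = 2905 m
rate = 2905 m / 45.2 Ma = 0.0000643 m/yr = 0.0643 mm/yr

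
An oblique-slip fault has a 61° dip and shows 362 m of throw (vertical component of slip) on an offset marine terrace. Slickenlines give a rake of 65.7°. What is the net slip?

dip-slip = throw / sin(dip) = 362 / sin(61°) = 413.9 m
net slip = dip-slip / sin(rake) = 413.9 / sin(65.7°) = 454 m

454 m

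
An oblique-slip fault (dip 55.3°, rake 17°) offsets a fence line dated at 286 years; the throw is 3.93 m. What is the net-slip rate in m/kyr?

57.2 m/kyr

dip-slip = throw / sin(dip) = 3.93 / sin(55.3°) = 4.780 m
net slip = dip-slip / sin(rake) = 4.780 / sin(17°) = 16.35 m
rate = 16.35 m / 286 years = 0.0572 m/yr = 57.2 m/kyr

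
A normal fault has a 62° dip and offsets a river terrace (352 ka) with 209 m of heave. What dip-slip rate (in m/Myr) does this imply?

dip-slip = heave / cos(dip) = 209 m / cos(62°) = 445.2 m
rate = 445.2 m / 352 ka = 0.00126 m/yr = 1260 m/Myr

1260 m/Myr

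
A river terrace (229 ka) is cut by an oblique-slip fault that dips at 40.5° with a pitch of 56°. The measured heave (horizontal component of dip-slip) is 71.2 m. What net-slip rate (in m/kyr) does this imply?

dip-slip = heave / cos(dip) = 71.2 / cos(40.5°) = 93.63 m
net slip = dip-slip / sin(rake) = 93.63 / sin(56°) = 112.9 m
rate = 112.9 m / 229 ka = 0.000493 m/yr = 0.493 m/kyr

0.493 m/kyr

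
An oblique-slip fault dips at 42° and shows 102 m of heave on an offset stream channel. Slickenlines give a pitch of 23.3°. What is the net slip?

347 m

dip-slip = heave / cos(dip) = 102 / cos(42°) = 137.3 m
net slip = dip-slip / sin(rake) = 137.3 / sin(23.3°) = 347 m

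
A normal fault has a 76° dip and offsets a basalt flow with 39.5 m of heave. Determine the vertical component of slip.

158 m

throw = heave × tan(dip) = 39.5 × tan(76°) = 158 m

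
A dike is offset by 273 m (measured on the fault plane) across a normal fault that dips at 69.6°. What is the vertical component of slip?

throw = dip-slip × sin(dip) = 273 m × sin(69.6°) = 256 m

256 m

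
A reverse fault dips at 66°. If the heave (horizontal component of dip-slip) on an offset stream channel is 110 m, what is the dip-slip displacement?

dip-slip = heave / cos(dip) = 110 / cos(66°) = 270 m

270 m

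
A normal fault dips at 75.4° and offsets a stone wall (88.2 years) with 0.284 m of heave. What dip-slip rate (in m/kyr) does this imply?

12.8 m/kyr

dip-slip = heave / cos(dip) = 0.284 m / cos(75.4°) = 1.127 m
rate = 1.127 m / 88.2 years = 0.0128 m/yr = 12.8 m/kyr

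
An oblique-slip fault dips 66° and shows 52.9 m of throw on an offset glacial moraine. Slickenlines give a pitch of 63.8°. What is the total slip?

dip-slip = throw / sin(dip) = 52.9 / sin(66°) = 57.91 m
net slip = dip-slip / sin(rake) = 57.91 / sin(63.8°) = 64.5 m

64.5 m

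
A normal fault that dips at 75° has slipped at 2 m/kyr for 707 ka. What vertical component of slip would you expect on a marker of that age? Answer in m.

1370 m

dip-slip = rate × time = 2 m/kyr × 707 ka = 1414 m
throw = dip-slip × sin(dip) = 1414 × sin(75°) = 1370 m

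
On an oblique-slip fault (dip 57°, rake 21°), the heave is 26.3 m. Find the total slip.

135 m

dip-slip = heave / cos(dip) = 26.3 / cos(57°) = 48.29 m
net slip = dip-slip / sin(rake) = 48.29 / sin(21°) = 135 m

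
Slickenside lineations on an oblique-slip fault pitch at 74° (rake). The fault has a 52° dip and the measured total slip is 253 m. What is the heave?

150 m

dip-slip = net slip × sin(rake) = 253 m × sin(74°) = 243.2 m
heave = dip-slip × cos(dip) = 243.2 × cos(52°) = 150 m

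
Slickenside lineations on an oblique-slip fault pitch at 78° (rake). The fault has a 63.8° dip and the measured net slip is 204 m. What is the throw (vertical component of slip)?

179 m

dip-slip = net slip × sin(rake) = 204 m × sin(78°) = 199.5 m
throw = dip-slip × sin(dip) = 199.5 × sin(63.8°) = 179 m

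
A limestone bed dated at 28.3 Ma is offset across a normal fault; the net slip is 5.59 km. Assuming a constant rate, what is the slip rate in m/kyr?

rate = 5.59 km / 28.3 Ma = 0.000198 m/yr = 0.198 m/kyr

0.198 m/kyr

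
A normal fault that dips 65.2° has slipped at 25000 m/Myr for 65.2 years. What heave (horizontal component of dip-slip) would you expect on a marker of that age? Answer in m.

dip-slip = rate × time = 25000 m/Myr × 65.2 years = 1.630 m
heave = dip-slip × cos(dip) = 1.630 × cos(65.2°) = 0.684 m

0.684 m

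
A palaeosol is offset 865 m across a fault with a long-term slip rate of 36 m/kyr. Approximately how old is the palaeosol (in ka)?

age = offset / rate = 865 m / (36 m/kyr) = 24000 yr = 24 ka

24 ka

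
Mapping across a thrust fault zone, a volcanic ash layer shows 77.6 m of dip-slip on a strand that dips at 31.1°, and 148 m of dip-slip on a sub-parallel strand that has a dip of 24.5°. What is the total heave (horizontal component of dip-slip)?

heave_A = 77.6 × cos(31.1°) = 66.45 m
heave_B = 148 × cos(24.5°) = 134.7 m
total = 66.45 + 134.7 = 201 m

201 m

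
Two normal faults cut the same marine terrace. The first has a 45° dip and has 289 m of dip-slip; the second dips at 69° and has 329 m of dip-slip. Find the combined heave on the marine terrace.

heave_A = 289 × cos(45°) = 204.4 m
heave_B = 329 × cos(69°) = 117.9 m
total = 204.4 + 117.9 = 322 m

322 m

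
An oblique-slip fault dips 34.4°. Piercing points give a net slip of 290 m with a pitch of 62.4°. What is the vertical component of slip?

145 m

dip-slip = net slip × sin(rake) = 290 m × sin(62.4°) = 257 m
throw = dip-slip × sin(dip) = 257 × sin(34.4°) = 145 m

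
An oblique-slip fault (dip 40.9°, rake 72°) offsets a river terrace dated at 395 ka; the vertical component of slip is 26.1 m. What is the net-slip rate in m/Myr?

106 m/Myr

dip-slip = throw / sin(dip) = 26.1 / sin(40.9°) = 39.86 m
net slip = dip-slip / sin(rake) = 39.86 / sin(72°) = 41.91 m
rate = 41.91 m / 395 ka = 0.000106 m/yr = 106 m/Myr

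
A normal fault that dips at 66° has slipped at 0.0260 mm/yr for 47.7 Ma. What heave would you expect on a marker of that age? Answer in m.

dip-slip = rate × time = 0.0260 mm/yr × 47.7 Ma = 1240 m
heave = dip-slip × cos(dip) = 1240 × cos(66°) = 504 m

504 m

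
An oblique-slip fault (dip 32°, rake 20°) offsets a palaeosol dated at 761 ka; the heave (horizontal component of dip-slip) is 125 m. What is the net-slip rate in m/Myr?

dip-slip = heave / cos(dip) = 125 / cos(32°) = 147.4 m
net slip = dip-slip / sin(rake) = 147.4 / sin(20°) = 431 m
rate = 431 m / 761 ka = 0.000566 m/yr = 566 m/Myr

566 m/Myr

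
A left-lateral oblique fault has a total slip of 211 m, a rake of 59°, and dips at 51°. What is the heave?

114 m

dip-slip = net slip × sin(rake) = 211 m × sin(59°) = 180.9 m
heave = dip-slip × cos(dip) = 180.9 × cos(51°) = 114 m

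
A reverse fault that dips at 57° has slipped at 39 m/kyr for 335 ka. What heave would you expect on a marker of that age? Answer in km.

dip-slip = rate × time = 39 m/kyr × 335 ka = 13060 m
heave = dip-slip × cos(dip) = 13060 × cos(57°) = 7120 m = 7.12 km

7.12 km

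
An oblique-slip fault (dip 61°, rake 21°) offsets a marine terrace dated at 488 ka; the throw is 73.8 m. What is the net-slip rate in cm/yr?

dip-slip = throw / sin(dip) = 73.8 / sin(61°) = 84.38 m
net slip = dip-slip / sin(rake) = 84.38 / sin(21°) = 235.5 m
rate = 235.5 m / 488 ka = 0.000482 m/yr = 0.0482 cm/yr

0.0482 cm/yr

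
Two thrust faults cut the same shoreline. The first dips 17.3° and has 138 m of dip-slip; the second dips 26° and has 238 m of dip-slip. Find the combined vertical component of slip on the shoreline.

throw_A = 138 × sin(17.3°) = 41.04 m
throw_B = 238 × sin(26°) = 104.3 m
total = 41.04 + 104.3 = 145 m

145 m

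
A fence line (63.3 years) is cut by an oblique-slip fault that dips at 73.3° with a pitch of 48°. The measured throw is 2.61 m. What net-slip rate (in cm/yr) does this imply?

5.79 cm/yr

dip-slip = throw / sin(dip) = 2.61 / sin(73.3°) = 2.725 m
net slip = dip-slip / sin(rake) = 2.725 / sin(48°) = 3.667 m
rate = 3.667 m / 63.3 years = 0.0579 m/yr = 5.79 cm/yr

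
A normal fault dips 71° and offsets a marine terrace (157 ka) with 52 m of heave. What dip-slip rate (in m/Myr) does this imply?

dip-slip = heave / cos(dip) = 52 m / cos(71°) = 159.7 m
rate = 159.7 m / 157 ka = 0.00102 m/yr = 1020 m/Myr

1020 m/Myr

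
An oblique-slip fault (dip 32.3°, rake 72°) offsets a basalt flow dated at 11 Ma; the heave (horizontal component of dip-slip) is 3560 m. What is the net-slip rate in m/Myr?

dip-slip = heave / cos(dip) = 3560 / cos(32.3°) = 4212 m
net slip = dip-slip / sin(rake) = 4212 / sin(72°) = 4428 m
rate = 4428 m / 11 Ma = 0.000403 m/yr = 403 m/Myr

403 m/Myr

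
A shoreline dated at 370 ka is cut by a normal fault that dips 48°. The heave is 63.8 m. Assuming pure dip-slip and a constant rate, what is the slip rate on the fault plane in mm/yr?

dip-slip = heave / cos(dip) = 63.8 m / cos(48°) = 95.35 m
rate = 95.35 m / 370 ka = 0.000258 m/yr = 0.258 mm/yr

0.258 mm/yr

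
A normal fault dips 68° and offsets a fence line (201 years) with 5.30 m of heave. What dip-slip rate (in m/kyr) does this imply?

dip-slip = heave / cos(dip) = 5.30 m / cos(68°) = 14.15 m
rate = 14.15 m / 201 years = 0.0704 m/yr = 70.4 m/kyr

70.4 m/kyr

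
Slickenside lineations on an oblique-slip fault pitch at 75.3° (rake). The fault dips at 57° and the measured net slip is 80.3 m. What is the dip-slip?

77.7 m

dip-slip = net slip × sin(rake) = 80.3 m × sin(75.3°) = 77.7 m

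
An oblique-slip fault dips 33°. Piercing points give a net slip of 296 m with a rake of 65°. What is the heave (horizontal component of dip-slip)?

dip-slip = net slip × sin(rake) = 296 m × sin(65°) = 268.3 m
heave = dip-slip × cos(dip) = 268.3 × cos(33°) = 225 m

225 m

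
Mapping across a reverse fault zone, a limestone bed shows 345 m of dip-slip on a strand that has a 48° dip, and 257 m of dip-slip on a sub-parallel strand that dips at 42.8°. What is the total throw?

431 m

throw_A = 345 × sin(48°) = 256.4 m
throw_B = 257 × sin(42.8°) = 174.6 m
total = 256.4 + 174.6 = 431 m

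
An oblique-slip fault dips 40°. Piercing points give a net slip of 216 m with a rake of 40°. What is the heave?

106 m

dip-slip = net slip × sin(rake) = 216 m × sin(40°) = 138.8 m
heave = dip-slip × cos(dip) = 138.8 × cos(40°) = 106 m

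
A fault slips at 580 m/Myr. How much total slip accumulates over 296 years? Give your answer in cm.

slip = rate × time = 580 m/Myr × 296 years = 0.172 m = 17.2 cm

17.2 cm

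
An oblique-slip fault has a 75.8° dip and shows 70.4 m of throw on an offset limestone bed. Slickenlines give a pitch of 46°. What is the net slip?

dip-slip = throw / sin(dip) = 70.4 / sin(75.8°) = 72.62 m
net slip = dip-slip / sin(rake) = 72.62 / sin(46°) = 101 m

101 m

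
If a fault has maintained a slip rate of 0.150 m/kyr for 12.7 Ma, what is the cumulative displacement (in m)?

slip = rate × time = 0.150 m/kyr × 12.7 Ma = 1900 m

1900 m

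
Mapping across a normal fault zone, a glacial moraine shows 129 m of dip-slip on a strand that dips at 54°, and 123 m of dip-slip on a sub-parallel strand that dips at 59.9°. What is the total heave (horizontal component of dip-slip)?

heave_A = 129 × cos(54°) = 75.82 m
heave_B = 123 × cos(59.9°) = 61.69 m
total = 75.82 + 61.69 = 138 m

138 m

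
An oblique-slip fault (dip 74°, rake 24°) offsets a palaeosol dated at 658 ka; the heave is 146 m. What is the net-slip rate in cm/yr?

dip-slip = heave / cos(dip) = 146 / cos(74°) = 529.7 m
net slip = dip-slip / sin(rake) = 529.7 / sin(24°) = 1302 m
rate = 1302 m / 658 ka = 0.00198 m/yr = 0.198 cm/yr

0.198 cm/yr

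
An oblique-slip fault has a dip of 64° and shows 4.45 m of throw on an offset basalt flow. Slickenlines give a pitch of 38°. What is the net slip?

dip-slip = throw / sin(dip) = 4.45 / sin(64°) = 4.951 m
net slip = dip-slip / sin(rake) = 4.951 / sin(38°) = 8.04 m

8.04 m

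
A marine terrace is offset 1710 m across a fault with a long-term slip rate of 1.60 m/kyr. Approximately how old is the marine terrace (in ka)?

age = offset / rate = 1710 m / (1.60 m/kyr) = 1.07e+06 yr = 1070 ka

1070 ka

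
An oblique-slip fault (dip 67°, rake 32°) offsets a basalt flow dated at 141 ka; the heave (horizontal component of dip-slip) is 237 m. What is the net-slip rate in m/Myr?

dip-slip = heave / cos(dip) = 237 / cos(67°) = 606.6 m
net slip = dip-slip / sin(rake) = 606.6 / sin(32°) = 1145 m
rate = 1145 m / 141 ka = 0.00812 m/yr = 8120 m/Myr

8120 m/Myr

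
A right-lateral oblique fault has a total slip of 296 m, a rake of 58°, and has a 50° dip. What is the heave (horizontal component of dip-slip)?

161 m

dip-slip = net slip × sin(rake) = 296 m × sin(58°) = 251 m
heave = dip-slip × cos(dip) = 251 × cos(50°) = 161 m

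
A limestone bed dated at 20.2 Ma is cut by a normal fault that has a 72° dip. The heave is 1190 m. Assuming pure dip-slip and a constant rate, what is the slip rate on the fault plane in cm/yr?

0.0191 cm/yr

dip-slip = heave / cos(dip) = 1190 m / cos(72°) = 3851 m
rate = 3851 m / 20.2 Ma = 0.000191 m/yr = 0.0191 cm/yr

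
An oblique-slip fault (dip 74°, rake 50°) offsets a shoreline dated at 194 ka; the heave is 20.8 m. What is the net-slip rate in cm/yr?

dip-slip = heave / cos(dip) = 20.8 / cos(74°) = 75.46 m
net slip = dip-slip / sin(rake) = 75.46 / sin(50°) = 98.51 m
rate = 98.51 m / 194 ka = 0.000508 m/yr = 0.0508 cm/yr

0.0508 cm/yr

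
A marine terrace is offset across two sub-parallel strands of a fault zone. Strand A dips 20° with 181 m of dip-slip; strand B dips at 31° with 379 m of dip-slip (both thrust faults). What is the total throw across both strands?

throw_A = 181 × sin(20°) = 61.91 m
throw_B = 379 × sin(31°) = 195.2 m
total = 61.91 + 195.2 = 257 m

257 m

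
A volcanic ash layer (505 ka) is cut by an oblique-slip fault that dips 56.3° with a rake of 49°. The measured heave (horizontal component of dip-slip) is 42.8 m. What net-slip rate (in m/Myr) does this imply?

dip-slip = heave / cos(dip) = 42.8 / cos(56.3°) = 77.14 m
net slip = dip-slip / sin(rake) = 77.14 / sin(49°) = 102.2 m
rate = 102.2 m / 505 ka = 0.000202 m/yr = 202 m/Myr

202 m/Myr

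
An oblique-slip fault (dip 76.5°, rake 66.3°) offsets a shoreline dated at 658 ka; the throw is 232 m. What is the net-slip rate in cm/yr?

0.0396 cm/yr

dip-slip = throw / sin(dip) = 232 / sin(76.5°) = 238.6 m
net slip = dip-slip / sin(rake) = 238.6 / sin(66.3°) = 260.6 m
rate = 260.6 m / 658 ka = 0.000396 m/yr = 0.0396 cm/yr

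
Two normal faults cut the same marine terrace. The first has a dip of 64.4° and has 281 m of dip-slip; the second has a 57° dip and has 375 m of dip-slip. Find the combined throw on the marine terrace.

throw_A = 281 × sin(64.4°) = 253.4 m
throw_B = 375 × sin(57°) = 314.5 m
total = 253.4 + 314.5 = 568 m

568 m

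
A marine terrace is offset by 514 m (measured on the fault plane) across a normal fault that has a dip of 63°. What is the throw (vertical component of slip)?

458 m

throw = dip-slip × sin(dip) = 514 m × sin(63°) = 458 m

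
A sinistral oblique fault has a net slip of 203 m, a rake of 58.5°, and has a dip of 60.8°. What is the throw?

dip-slip = net slip × sin(rake) = 203 m × sin(58.5°) = 173.1 m
throw = dip-slip × sin(dip) = 173.1 × sin(60.8°) = 151 m

151 m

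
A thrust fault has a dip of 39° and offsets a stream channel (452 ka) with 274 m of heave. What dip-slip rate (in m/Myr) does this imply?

dip-slip = heave / cos(dip) = 274 m / cos(39°) = 352.6 m
rate = 352.6 m / 452 ka = 0.000780 m/yr = 780 m/Myr

780 m/Myr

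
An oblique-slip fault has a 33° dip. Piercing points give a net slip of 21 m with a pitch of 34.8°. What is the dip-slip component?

dip-slip = net slip × sin(rake) = 21 m × sin(34.8°) = 12 m

12 m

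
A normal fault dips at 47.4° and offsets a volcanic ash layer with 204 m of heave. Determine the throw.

222 m

throw = heave × tan(dip) = 204 × tan(47.4°) = 222 m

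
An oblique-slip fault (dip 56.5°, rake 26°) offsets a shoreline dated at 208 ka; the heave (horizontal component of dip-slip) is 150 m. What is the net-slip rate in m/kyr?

dip-slip = heave / cos(dip) = 150 / cos(56.5°) = 271.8 m
net slip = dip-slip / sin(rake) = 271.8 / sin(26°) = 620 m
rate = 620 m / 208 ka = 0.00298 m/yr = 2.98 m/kyr

2.98 m/kyr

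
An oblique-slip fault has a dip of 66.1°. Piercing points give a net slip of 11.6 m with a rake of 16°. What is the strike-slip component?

11.2 m

strike-slip = net slip × cos(rake) = 11.6 m × cos(16°) = 11.2 m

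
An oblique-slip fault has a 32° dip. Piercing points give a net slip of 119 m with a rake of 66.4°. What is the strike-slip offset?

47.6 m

strike-slip = net slip × cos(rake) = 119 m × cos(66.4°) = 47.6 m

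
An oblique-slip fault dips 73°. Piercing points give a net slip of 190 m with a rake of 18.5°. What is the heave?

17.6 m

dip-slip = net slip × sin(rake) = 190 m × sin(18.5°) = 60.29 m
heave = dip-slip × cos(dip) = 60.29 × cos(73°) = 17.6 m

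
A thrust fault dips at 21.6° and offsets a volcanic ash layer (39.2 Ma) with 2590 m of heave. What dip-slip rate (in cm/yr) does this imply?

0.00711 cm/yr

dip-slip = heave / cos(dip) = 2590 m / cos(21.6°) = 2786 m
rate = 2786 m / 39.2 Ma = 0.0000711 m/yr = 0.00711 cm/yr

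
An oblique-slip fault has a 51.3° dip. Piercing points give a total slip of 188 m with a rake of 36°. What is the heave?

69.1 m

dip-slip = net slip × sin(rake) = 188 m × sin(36°) = 110.5 m
heave = dip-slip × cos(dip) = 110.5 × cos(51.3°) = 69.1 m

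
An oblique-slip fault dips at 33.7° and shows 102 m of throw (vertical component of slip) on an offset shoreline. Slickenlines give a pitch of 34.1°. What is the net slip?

328 m

dip-slip = throw / sin(dip) = 102 / sin(33.7°) = 183.8 m
net slip = dip-slip / sin(rake) = 183.8 / sin(34.1°) = 328 m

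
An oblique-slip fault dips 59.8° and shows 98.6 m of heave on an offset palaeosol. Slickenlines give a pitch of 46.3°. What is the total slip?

dip-slip = heave / cos(dip) = 98.6 / cos(59.8°) = 196 m
net slip = dip-slip / sin(rake) = 196 / sin(46.3°) = 271 m

271 m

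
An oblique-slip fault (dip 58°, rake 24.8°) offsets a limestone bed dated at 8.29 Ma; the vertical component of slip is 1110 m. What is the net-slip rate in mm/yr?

0.376 mm/yr

dip-slip = throw / sin(dip) = 1110 / sin(58°) = 1309 m
net slip = dip-slip / sin(rake) = 1309 / sin(24.8°) = 3120 m
rate = 3120 m / 8.29 Ma = 0.000376 m/yr = 0.376 mm/yr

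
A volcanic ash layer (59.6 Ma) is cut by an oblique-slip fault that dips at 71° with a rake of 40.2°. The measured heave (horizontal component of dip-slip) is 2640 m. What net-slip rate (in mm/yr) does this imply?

dip-slip = heave / cos(dip) = 2640 / cos(71°) = 8109 m
net slip = dip-slip / sin(rake) = 8109 / sin(40.2°) = 12560 m
rate = 12560 m / 59.6 Ma = 0.000211 m/yr = 0.211 mm/yr

0.211 mm/yr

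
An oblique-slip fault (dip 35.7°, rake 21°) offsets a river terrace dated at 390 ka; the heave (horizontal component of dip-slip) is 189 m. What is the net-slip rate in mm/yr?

dip-slip = heave / cos(dip) = 189 / cos(35.7°) = 232.7 m
net slip = dip-slip / sin(rake) = 232.7 / sin(21°) = 649.4 m
rate = 649.4 m / 390 ka = 0.00167 m/yr = 1.67 mm/yr

1.67 mm/yr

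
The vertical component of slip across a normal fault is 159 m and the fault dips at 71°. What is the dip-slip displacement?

168 m

dip-slip = throw / sin(dip) = 159 / sin(71°) = 168 m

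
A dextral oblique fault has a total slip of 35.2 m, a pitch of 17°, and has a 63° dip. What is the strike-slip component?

strike-slip = net slip × cos(rake) = 35.2 m × cos(17°) = 33.7 m

33.7 m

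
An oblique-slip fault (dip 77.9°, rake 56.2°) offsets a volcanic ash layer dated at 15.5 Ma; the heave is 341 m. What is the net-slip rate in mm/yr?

dip-slip = heave / cos(dip) = 341 / cos(77.9°) = 1627 m
net slip = dip-slip / sin(rake) = 1627 / sin(56.2°) = 1958 m
rate = 1958 m / 15.5 Ma = 0.000126 m/yr = 0.126 mm/yr

0.126 mm/yr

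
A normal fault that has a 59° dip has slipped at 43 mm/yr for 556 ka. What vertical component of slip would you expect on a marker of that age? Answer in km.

20.5 km

dip-slip = rate × time = 43 mm/yr × 556 ka = 23910 m
throw = dip-slip × sin(dip) = 23910 × sin(59°) = 20500 m = 20.5 km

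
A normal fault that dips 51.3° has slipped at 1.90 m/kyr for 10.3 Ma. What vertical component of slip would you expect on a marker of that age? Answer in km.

dip-slip = rate × time = 1.90 m/kyr × 10.3 Ma = 19570 m
throw = dip-slip × sin(dip) = 19570 × sin(51.3°) = 15300 m = 15.3 km

15.3 km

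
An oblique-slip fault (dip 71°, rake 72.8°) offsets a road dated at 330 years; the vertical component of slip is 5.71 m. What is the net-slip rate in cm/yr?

1.92 cm/yr

dip-slip = throw / sin(dip) = 5.71 / sin(71°) = 6.039 m
net slip = dip-slip / sin(rake) = 6.039 / sin(72.8°) = 6.322 m
rate = 6.322 m / 330 years = 0.0192 m/yr = 1.92 cm/yr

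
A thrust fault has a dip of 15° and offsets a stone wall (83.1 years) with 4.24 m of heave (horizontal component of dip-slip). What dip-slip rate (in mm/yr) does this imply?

dip-slip = heave / cos(dip) = 4.24 m / cos(15°) = 4.390 m
rate = 4.390 m / 83.1 years = 0.0528 m/yr = 52.8 mm/yr

52.8 mm/yr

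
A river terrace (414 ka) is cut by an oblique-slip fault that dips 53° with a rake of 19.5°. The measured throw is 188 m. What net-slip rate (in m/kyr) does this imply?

dip-slip = throw / sin(dip) = 188 / sin(53°) = 235.4 m
net slip = dip-slip / sin(rake) = 235.4 / sin(19.5°) = 705.2 m
rate = 705.2 m / 414 ka = 0.00170 m/yr = 1.70 m/kyr

1.70 m/kyr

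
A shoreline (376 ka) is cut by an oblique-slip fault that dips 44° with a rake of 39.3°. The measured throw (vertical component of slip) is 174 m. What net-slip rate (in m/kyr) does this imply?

1.05 m/kyr

dip-slip = throw / sin(dip) = 174 / sin(44°) = 250.5 m
net slip = dip-slip / sin(rake) = 250.5 / sin(39.3°) = 395.5 m
rate = 395.5 m / 376 ka = 0.00105 m/yr = 1.05 m/kyr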